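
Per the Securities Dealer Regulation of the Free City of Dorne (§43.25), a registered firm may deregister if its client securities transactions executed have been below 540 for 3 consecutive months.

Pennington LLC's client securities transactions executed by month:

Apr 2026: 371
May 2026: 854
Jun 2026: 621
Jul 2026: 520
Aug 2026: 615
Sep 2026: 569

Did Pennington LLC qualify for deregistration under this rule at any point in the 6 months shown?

Months below 540: Apr 2026, Jul 2026.
Longest run of consecutive months below the threshold: 1.
1 < 3, so Pennington LLC never became eligible.

No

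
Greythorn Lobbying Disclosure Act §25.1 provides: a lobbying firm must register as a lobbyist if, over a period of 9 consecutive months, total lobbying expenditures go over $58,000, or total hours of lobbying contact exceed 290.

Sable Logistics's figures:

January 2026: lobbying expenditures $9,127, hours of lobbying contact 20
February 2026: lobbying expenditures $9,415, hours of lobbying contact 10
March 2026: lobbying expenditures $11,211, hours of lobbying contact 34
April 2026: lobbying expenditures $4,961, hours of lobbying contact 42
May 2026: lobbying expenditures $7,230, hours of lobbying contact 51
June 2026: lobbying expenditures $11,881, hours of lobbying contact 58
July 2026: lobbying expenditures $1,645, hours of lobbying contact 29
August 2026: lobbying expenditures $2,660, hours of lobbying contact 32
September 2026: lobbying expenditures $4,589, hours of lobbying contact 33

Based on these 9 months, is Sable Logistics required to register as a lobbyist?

Yes

Total lobbying expenditures: $9,127 + $9,415 + $11,211 + $4,961 + $7,230 + $11,881 + $1,645 + $2,660 + $4,589 = $62,719 (> $58,000).
Total hours of lobbying contact: 20 + 10 + 34 + 42 + 51 + 58 + 29 + 32 + 33 = 309 (> 290).
The test is 'or': at least one threshold is exceeded.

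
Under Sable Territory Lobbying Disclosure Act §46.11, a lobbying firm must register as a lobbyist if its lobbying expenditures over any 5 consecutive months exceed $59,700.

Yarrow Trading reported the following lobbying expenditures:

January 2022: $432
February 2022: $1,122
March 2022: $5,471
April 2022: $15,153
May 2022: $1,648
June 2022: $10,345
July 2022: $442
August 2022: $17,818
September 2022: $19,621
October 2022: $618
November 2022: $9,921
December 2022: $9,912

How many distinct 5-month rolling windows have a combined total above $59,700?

0

January 2022–May 2022: $432 + $1,122 + $5,471 + $15,153 + $1,648 = $23,826 (under)
February 2022–June 2022: $1,122 + $5,471 + $15,153 + $1,648 + $10,345 = $33,739 (under)
March 2022–July 2022: $5,471 + $15,153 + $1,648 + $10,345 + $442 = $33,059 (under)
April 2022–August 2022: $15,153 + $1,648 + $10,345 + $442 + $17,818 = $45,406 (under)
May 2022–September 2022: $1,648 + $10,345 + $442 + $17,818 + $19,621 = $49,874 (under)
June 2022–October 2022: $10,345 + $442 + $17,818 + $19,621 + $618 = $48,844 (under)
July 2022–November 2022: $442 + $17,818 + $19,621 + $618 + $9,921 = $48,420 (under)
August 2022–December 2022: $17,818 + $19,621 + $618 + $9,921 + $9,912 = $57,890 (under)
0 windows exceed the threshold.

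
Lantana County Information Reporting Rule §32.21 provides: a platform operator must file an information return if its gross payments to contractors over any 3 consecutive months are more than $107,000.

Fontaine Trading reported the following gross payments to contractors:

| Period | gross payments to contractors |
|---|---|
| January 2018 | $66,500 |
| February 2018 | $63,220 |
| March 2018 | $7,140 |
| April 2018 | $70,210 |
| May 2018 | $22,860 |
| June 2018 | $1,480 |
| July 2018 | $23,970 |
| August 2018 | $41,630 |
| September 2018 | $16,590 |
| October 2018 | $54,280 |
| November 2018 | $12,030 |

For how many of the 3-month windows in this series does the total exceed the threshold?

January 2018–March 2018: $66,500 + $63,220 + $7,140 = $136,860 (over)
February 2018–April 2018: $63,220 + $7,140 + $70,210 = $140,570 (over)
March 2018–May 2018: $7,140 + $70,210 + $22,860 = $100,210 (under)
April 2018–June 2018: $70,210 + $22,860 + $1,480 = $94,550 (under)
May 2018–July 2018: $22,860 + $1,480 + $23,970 = $48,310 (under)
June 2018–August 2018: $1,480 + $23,970 + $41,630 = $67,080 (under)
July 2018–September 2018: $23,970 + $41,630 + $16,590 = $82,190 (under)
August 2018–October 2018: $41,630 + $16,590 + $54,280 = $112,500 (over)
September 2018–November 2018: $16,590 + $54,280 + $12,030 = $82,900 (under)
3 windows exceed the threshold.

3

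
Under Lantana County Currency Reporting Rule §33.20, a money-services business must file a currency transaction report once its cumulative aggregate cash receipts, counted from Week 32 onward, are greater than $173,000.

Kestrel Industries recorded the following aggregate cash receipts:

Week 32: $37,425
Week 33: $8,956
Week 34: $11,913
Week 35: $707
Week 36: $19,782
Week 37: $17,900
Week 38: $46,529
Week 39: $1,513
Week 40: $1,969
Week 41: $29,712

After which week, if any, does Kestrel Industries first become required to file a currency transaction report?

Week 41

Through Week 32: $37,425
Through Week 33: $46,381
Through Week 34: $58,294
Through Week 35: $59,001
Through Week 36: $78,783
Through Week 37: $96,683
Through Week 38: $143,212
Through Week 39: $144,725
Through Week 40: $146,694
Through Week 41: $176,406 ← exceeds threshold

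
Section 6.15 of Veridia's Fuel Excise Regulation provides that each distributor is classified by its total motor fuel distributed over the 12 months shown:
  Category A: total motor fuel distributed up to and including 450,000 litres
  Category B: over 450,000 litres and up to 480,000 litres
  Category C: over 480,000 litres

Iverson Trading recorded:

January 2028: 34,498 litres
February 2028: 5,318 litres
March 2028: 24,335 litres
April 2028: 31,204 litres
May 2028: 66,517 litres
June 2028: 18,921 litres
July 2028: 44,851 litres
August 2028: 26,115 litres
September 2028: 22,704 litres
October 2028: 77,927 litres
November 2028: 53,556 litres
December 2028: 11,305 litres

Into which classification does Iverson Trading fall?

Total motor fuel distributed: 34,498 litres + 5,318 litres + 24,335 litres + 31,204 litres + 66,517 litres + 18,921 litres + 44,851 litres + 26,115 litres + 22,704 litres + 77,927 litres + 53,556 litres + 11,305 litres = 417,251 litres.
417,251 litres ≤ 450,000 litres, so Category A applies.

Category A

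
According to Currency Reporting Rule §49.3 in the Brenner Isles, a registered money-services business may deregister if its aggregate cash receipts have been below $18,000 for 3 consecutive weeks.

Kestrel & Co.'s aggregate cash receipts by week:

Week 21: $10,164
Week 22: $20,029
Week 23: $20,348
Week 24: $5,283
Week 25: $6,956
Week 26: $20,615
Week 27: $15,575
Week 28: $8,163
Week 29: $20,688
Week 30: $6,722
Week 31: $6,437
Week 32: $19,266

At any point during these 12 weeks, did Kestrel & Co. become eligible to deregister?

Weeks below $18,000: Week 21, Week 24, Week 25, Week 27, Week 28, Week 30, Week 31.
Longest run of consecutive weeks below the threshold: 2.
2 < 3, so Kestrel & Co. never became eligible.

No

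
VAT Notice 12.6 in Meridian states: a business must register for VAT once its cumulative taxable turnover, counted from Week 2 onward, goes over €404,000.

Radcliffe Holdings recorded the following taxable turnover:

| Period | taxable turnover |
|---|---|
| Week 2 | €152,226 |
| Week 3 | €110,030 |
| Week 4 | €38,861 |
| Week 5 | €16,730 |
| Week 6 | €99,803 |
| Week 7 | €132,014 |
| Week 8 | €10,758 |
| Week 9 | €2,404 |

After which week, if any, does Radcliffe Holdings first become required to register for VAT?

Week 6

Through Week 2: €152,226
Through Week 3: €262,256
Through Week 4: €301,117
Through Week 5: €317,847
Through Week 6: €417,650 ← exceeds threshold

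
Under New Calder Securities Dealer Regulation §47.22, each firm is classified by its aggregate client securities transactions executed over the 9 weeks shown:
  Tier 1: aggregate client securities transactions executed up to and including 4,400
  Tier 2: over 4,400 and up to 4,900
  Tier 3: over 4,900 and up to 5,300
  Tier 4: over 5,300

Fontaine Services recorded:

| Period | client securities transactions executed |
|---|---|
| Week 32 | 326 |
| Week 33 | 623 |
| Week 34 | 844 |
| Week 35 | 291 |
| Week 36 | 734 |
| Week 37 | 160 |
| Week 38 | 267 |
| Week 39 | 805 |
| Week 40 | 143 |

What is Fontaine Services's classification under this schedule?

Tier 1

Aggregate client securities transactions executed: 326 + 623 + 844 + 291 + 734 + 160 + 267 + 805 + 143 = 4,193.
4,193 ≤ 4,400, so Tier 1 applies.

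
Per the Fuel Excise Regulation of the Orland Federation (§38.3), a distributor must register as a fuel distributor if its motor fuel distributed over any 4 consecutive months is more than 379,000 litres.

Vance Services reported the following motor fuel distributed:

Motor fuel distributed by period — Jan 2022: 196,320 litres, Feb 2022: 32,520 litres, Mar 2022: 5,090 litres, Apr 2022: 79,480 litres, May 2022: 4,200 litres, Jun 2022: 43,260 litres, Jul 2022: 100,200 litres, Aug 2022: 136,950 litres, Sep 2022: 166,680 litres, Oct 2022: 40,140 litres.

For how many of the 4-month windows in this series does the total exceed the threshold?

2

Jan 2022–Apr 2022: 196,320 litres + 32,520 litres + 5,090 litres + 79,480 litres = 313,410 litres (under)
Feb 2022–May 2022: 32,520 litres + 5,090 litres + 79,480 litres + 4,200 litres = 121,290 litres (under)
Mar 2022–Jun 2022: 5,090 litres + 79,480 litres + 4,200 litres + 43,260 litres = 132,030 litres (under)
Apr 2022–Jul 2022: 79,480 litres + 4,200 litres + 43,260 litres + 100,200 litres = 227,140 litres (under)
May 2022–Aug 2022: 4,200 litres + 43,260 litres + 100,200 litres + 136,950 litres = 284,610 litres (under)
Jun 2022–Sep 2022: 43,260 litres + 100,200 litres + 136,950 litres + 166,680 litres = 447,090 litres (over)
Jul 2022–Oct 2022: 100,200 litres + 136,950 litres + 166,680 litres + 40,140 litres = 443,970 litres (over)
2 windows exceed the threshold.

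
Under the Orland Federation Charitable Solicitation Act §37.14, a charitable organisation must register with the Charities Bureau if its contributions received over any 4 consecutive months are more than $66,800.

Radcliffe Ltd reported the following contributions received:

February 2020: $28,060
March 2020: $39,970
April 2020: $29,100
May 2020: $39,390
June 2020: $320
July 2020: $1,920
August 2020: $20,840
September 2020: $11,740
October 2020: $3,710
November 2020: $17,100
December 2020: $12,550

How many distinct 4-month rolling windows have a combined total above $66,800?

February 2020–May 2020: $28,060 + $39,970 + $29,100 + $39,390 = $136,520 (over)
March 2020–June 2020: $39,970 + $29,100 + $39,390 + $320 = $108,780 (over)
April 2020–July 2020: $29,100 + $39,390 + $320 + $1,920 = $70,730 (over)
May 2020–August 2020: $39,390 + $320 + $1,920 + $20,840 = $62,470 (under)
June 2020–September 2020: $320 + $1,920 + $20,840 + $11,740 = $34,820 (under)
July 2020–October 2020: $1,920 + $20,840 + $11,740 + $3,710 = $38,210 (under)
August 2020–November 2020: $20,840 + $11,740 + $3,710 + $17,100 = $53,390 (under)
September 2020–December 2020: $11,740 + $3,710 + $17,100 + $12,550 = $45,100 (under)
3 windows exceed the threshold.

3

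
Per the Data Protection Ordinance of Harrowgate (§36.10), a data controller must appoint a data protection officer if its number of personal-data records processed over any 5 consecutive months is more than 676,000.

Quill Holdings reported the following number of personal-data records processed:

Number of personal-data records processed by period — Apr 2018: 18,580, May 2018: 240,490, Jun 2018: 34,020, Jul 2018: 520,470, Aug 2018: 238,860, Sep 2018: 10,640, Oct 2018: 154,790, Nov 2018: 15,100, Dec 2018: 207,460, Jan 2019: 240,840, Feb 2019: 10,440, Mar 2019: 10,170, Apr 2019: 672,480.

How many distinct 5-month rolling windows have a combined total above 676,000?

Apr 2018–Aug 2018: 18,580 + 240,490 + 34,020 + 520,470 + 238,860 = 1,052,420 (over)
May 2018–Sep 2018: 240,490 + 34,020 + 520,470 + 238,860 + 10,640 = 1,044,480 (over)
Jun 2018–Oct 2018: 34,020 + 520,470 + 238,860 + 10,640 + 154,790 = 958,780 (over)
Jul 2018–Nov 2018: 520,470 + 238,860 + 10,640 + 154,790 + 15,100 = 939,860 (over)
Aug 2018–Dec 2018: 238,860 + 10,640 + 154,790 + 15,100 + 207,460 = 626,850 (under)
Sep 2018–Jan 2019: 10,640 + 154,790 + 15,100 + 207,460 + 240,840 = 628,830 (under)
Oct 2018–Feb 2019: 154,790 + 15,100 + 207,460 + 240,840 + 10,440 = 628,630 (under)
Nov 2018–Mar 2019: 15,100 + 207,460 + 240,840 + 10,440 + 10,170 = 484,010 (under)
Dec 2018–Apr 2019: 207,460 + 240,840 + 10,440 + 10,170 + 672,480 = 1,141,390 (over)
5 windows exceed the threshold.

5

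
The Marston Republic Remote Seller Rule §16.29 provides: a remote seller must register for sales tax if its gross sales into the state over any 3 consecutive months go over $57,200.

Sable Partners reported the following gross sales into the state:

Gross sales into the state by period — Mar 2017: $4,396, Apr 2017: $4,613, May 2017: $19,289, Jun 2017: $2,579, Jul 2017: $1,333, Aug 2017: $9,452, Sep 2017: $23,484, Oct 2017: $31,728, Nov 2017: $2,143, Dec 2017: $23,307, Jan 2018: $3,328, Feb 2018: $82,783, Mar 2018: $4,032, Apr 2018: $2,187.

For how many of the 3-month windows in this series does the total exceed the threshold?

5

Mar 2017–May 2017: $4,396 + $4,613 + $19,289 = $28,298 (under)
Apr 2017–Jun 2017: $4,613 + $19,289 + $2,579 = $26,481 (under)
May 2017–Jul 2017: $19,289 + $2,579 + $1,333 = $23,201 (under)
Jun 2017–Aug 2017: $2,579 + $1,333 + $9,452 = $13,364 (under)
Jul 2017–Sep 2017: $1,333 + $9,452 + $23,484 = $34,269 (under)
Aug 2017–Oct 2017: $9,452 + $23,484 + $31,728 = $64,664 (over)
Sep 2017–Nov 2017: $23,484 + $31,728 + $2,143 = $57,355 (over)
Oct 2017–Dec 2017: $31,728 + $2,143 + $23,307 = $57,178 (under)
Nov 2017–Jan 2018: $2,143 + $23,307 + $3,328 = $28,778 (under)
Dec 2017–Feb 2018: $23,307 + $3,328 + $82,783 = $109,418 (over)
Jan 2018–Mar 2018: $3,328 + $82,783 + $4,032 = $90,143 (over)
Feb 2018–Apr 2018: $82,783 + $4,032 + $2,187 = $89,002 (over)
5 windows exceed the threshold.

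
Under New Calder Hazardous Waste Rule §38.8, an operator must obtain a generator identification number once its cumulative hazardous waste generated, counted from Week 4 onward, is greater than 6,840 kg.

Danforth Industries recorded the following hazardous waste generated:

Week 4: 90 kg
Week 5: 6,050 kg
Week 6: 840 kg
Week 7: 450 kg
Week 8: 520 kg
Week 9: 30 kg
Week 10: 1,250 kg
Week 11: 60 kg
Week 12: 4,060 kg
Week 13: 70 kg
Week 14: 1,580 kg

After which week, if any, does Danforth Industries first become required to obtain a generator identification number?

Through Week 4: 90 kg
Through Week 5: 6,140 kg
Through Week 6: 6,980 kg ← exceeds threshold

Week 6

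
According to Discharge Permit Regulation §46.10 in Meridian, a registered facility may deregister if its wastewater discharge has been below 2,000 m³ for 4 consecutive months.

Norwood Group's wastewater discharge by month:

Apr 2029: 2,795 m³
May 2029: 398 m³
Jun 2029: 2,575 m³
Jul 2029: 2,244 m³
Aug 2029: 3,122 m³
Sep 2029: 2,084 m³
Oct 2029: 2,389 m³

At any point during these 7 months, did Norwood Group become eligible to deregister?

Months below 2,000 m³: May 2029.
Longest run of consecutive months below the threshold: 1.
1 < 4, so Norwood Group never became eligible.

No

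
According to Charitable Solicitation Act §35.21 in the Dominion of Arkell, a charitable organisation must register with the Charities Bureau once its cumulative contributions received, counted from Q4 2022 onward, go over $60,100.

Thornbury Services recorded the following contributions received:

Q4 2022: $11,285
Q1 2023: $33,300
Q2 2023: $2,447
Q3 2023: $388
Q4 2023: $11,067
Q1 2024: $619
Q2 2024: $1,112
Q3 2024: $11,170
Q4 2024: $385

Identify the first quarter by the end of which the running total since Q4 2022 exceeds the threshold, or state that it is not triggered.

Through Q4 2022: $11,285
Through Q1 2023: $44,585
Through Q2 2023: $47,032
Through Q3 2023: $47,420
Through Q4 2023: $58,487
Through Q1 2024: $59,106
Through Q2 2024: $60,218 ← exceeds threshold

Q2 2024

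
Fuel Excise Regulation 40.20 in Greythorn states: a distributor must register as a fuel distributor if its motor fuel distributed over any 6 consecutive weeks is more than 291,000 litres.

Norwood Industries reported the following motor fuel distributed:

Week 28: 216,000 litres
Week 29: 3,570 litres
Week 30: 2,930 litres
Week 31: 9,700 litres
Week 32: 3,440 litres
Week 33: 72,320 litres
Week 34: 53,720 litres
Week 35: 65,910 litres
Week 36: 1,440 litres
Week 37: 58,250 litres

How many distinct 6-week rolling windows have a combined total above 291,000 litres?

Week 28–Week 33: 216,000 litres + 3,570 litres + 2,930 litres + 9,700 litres + 3,440 litres + 72,320 litres = 307,960 litres (over)
Week 29–Week 34: 3,570 litres + 2,930 litres + 9,700 litres + 3,440 litres + 72,320 litres + 53,720 litres = 145,680 litres (under)
Week 30–Week 35: 2,930 litres + 9,700 litres + 3,440 litres + 72,320 litres + 53,720 litres + 65,910 litres = 208,020 litres (under)
Week 31–Week 36: 9,700 litres + 3,440 litres + 72,320 litres + 53,720 litres + 65,910 litres + 1,440 litres = 206,530 litres (under)
Week 32–Week 37: 3,440 litres + 72,320 litres + 53,720 litres + 65,910 litres + 1,440 litres + 58,250 litres = 255,080 litres (under)
1 window exceeds the threshold.

1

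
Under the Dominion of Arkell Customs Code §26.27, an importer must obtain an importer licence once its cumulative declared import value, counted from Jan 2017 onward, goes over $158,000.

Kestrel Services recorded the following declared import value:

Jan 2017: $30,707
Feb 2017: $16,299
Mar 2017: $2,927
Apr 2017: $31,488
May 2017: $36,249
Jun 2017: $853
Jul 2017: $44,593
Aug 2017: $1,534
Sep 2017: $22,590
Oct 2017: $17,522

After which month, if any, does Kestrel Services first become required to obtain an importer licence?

Jul 2017

Through Jan 2017: $30,707
Through Feb 2017: $47,006
Through Mar 2017: $49,933
Through Apr 2017: $81,421
Through May 2017: $117,670
Through Jun 2017: $118,523
Through Jul 2017: $163,116 ← exceeds threshold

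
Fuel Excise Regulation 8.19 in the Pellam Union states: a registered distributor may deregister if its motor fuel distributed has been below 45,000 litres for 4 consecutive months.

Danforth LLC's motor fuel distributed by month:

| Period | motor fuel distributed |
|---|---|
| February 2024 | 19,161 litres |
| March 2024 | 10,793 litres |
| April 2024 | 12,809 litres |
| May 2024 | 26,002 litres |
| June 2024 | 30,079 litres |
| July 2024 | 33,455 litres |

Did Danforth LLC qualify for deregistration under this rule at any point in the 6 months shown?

Yes

Months below 45,000 litres: February 2024, March 2024, April 2024, May 2024, June 2024, July 2024.
Longest run of consecutive months below the threshold: 6.
6 ≥ 4, so Danforth LLC became eligible.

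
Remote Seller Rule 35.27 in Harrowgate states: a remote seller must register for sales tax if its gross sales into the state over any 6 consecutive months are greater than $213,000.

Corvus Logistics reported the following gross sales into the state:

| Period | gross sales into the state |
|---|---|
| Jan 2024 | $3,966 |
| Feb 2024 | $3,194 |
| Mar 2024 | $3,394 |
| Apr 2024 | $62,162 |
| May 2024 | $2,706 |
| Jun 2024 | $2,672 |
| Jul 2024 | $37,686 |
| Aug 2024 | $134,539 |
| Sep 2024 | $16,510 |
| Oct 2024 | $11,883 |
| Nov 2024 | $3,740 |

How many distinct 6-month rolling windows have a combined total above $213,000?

2

Jan 2024–Jun 2024: $3,966 + $3,194 + $3,394 + $62,162 + $2,706 + $2,672 = $78,094 (under)
Feb 2024–Jul 2024: $3,194 + $3,394 + $62,162 + $2,706 + $2,672 + $37,686 = $111,814 (under)
Mar 2024–Aug 2024: $3,394 + $62,162 + $2,706 + $2,672 + $37,686 + $134,539 = $243,159 (over)
Apr 2024–Sep 2024: $62,162 + $2,706 + $2,672 + $37,686 + $134,539 + $16,510 = $256,275 (over)
May 2024–Oct 2024: $2,706 + $2,672 + $37,686 + $134,539 + $16,510 + $11,883 = $205,996 (under)
Jun 2024–Nov 2024: $2,672 + $37,686 + $134,539 + $16,510 + $11,883 + $3,740 = $207,030 (under)
2 windows exceed the threshold.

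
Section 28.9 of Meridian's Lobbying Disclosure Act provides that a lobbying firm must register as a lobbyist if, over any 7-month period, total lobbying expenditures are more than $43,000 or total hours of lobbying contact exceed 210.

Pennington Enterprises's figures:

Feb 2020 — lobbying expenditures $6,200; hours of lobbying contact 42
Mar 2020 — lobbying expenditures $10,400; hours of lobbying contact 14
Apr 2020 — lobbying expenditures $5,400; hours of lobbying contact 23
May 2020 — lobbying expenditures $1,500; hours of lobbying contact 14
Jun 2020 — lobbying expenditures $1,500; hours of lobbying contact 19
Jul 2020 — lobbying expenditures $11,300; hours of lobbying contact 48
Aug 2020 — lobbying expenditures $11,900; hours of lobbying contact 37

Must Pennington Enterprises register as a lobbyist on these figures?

Yes

Total lobbying expenditures: $6,200 + $10,400 + $5,400 + $1,500 + $1,500 + $11,300 + $11,900 = $48,200 (> $43,000).
Total hours of lobbying contact: 42 + 14 + 23 + 14 + 19 + 48 + 37 = 197 (≤ 210).
The test is 'or': at least one threshold is exceeded.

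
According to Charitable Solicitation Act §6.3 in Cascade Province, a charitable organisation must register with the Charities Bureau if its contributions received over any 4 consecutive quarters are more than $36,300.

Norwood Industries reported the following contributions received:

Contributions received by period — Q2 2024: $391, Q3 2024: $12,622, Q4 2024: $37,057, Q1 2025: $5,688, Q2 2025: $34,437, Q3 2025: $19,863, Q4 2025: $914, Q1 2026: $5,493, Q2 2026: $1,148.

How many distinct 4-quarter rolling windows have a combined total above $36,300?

Q2 2024–Q1 2025: $391 + $12,622 + $37,057 + $5,688 = $55,758 (over)
Q3 2024–Q2 2025: $12,622 + $37,057 + $5,688 + $34,437 = $89,804 (over)
Q4 2024–Q3 2025: $37,057 + $5,688 + $34,437 + $19,863 = $97,045 (over)
Q1 2025–Q4 2025: $5,688 + $34,437 + $19,863 + $914 = $60,902 (over)
Q2 2025–Q1 2026: $34,437 + $19,863 + $914 + $5,493 = $60,707 (over)
Q3 2025–Q2 2026: $19,863 + $914 + $5,493 + $1,148 = $27,418 (under)
5 windows exceed the threshold.

5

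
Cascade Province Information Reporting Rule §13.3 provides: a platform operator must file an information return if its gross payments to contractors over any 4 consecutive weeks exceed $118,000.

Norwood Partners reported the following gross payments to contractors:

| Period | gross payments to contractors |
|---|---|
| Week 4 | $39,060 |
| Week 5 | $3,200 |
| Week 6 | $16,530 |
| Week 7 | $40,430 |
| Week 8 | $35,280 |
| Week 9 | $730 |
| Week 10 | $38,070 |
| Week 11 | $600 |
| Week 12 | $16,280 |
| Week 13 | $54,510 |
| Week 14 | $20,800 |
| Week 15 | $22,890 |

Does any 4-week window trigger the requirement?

Week 4–Week 7: $39,060 + $3,200 + $16,530 + $40,430 = $99,220 (under)
Week 5–Week 8: $3,200 + $16,530 + $40,430 + $35,280 = $95,440 (under)
Week 6–Week 9: $16,530 + $40,430 + $35,280 + $730 = $92,970 (under)
Week 7–Week 10: $40,430 + $35,280 + $730 + $38,070 = $114,510 (under)
Week 8–Week 11: $35,280 + $730 + $38,070 + $600 = $74,680 (under)
Week 9–Week 12: $730 + $38,070 + $600 + $16,280 = $55,680 (under)
Week 10–Week 13: $38,070 + $600 + $16,280 + $54,510 = $109,460 (under)
Week 11–Week 14: $600 + $16,280 + $54,510 + $20,800 = $92,190 (under)
Week 12–Week 15: $16,280 + $54,510 + $20,800 + $22,890 = $114,480 (under)
No window exceeds $118,000.

No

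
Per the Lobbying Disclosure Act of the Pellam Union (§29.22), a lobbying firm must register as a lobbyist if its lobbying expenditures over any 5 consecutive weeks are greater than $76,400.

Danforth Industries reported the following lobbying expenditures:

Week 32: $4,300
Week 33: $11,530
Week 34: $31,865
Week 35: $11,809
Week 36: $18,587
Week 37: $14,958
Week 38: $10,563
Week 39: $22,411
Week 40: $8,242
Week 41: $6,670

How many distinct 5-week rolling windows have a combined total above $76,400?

4

Week 32–Week 36: $4,300 + $11,530 + $31,865 + $11,809 + $18,587 = $78,091 (over)
Week 33–Week 37: $11,530 + $31,865 + $11,809 + $18,587 + $14,958 = $88,749 (over)
Week 34–Week 38: $31,865 + $11,809 + $18,587 + $14,958 + $10,563 = $87,782 (over)
Week 35–Week 39: $11,809 + $18,587 + $14,958 + $10,563 + $22,411 = $78,328 (over)
Week 36–Week 40: $18,587 + $14,958 + $10,563 + $22,411 + $8,242 = $74,761 (under)
Week 37–Week 41: $14,958 + $10,563 + $22,411 + $8,242 + $6,670 = $62,844 (under)
4 windows exceed the threshold.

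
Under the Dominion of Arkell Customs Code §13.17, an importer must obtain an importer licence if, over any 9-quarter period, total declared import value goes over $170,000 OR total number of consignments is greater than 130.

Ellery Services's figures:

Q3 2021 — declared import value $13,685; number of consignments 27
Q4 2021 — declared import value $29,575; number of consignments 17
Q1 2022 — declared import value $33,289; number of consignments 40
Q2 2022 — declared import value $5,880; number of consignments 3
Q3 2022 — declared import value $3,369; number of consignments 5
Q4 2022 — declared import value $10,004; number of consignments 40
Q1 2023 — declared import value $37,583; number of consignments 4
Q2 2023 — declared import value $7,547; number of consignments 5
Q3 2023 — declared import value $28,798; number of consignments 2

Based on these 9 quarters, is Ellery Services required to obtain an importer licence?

Yes

Total declared import value: $13,685 + $29,575 + $33,289 + $5,880 + $3,369 + $10,004 + $37,583 + $7,547 + $28,798 = $169,730 (≤ $170,000).
Total number of consignments: 27 + 17 + 40 + 3 + 5 + 40 + 4 + 5 + 2 = 143 (> 130).
The test is 'or': at least one threshold is exceeded.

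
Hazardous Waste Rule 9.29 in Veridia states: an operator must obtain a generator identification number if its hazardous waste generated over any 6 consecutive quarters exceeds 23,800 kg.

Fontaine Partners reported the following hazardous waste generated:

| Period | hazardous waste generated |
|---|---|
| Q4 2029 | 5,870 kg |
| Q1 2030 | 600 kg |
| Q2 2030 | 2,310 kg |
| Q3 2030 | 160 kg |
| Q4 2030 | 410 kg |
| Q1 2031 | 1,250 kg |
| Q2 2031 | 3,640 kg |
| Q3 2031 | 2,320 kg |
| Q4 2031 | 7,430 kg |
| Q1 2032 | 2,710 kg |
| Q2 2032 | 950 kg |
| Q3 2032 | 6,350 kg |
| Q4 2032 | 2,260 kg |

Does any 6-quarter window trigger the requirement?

No

Q4 2029–Q1 2031: 5,870 kg + 600 kg + 2,310 kg + 160 kg + 410 kg + 1,250 kg = 10,600 kg (under)
Q1 2030–Q2 2031: 600 kg + 2,310 kg + 160 kg + 410 kg + 1,250 kg + 3,640 kg = 8,370 kg (under)
Q2 2030–Q3 2031: 2,310 kg + 160 kg + 410 kg + 1,250 kg + 3,640 kg + 2,320 kg = 10,090 kg (under)
Q3 2030–Q4 2031: 160 kg + 410 kg + 1,250 kg + 3,640 kg + 2,320 kg + 7,430 kg = 15,210 kg (under)
Q4 2030–Q1 2032: 410 kg + 1,250 kg + 3,640 kg + 2,320 kg + 7,430 kg + 2,710 kg = 17,760 kg (under)
Q1 2031–Q2 2032: 1,250 kg + 3,640 kg + 2,320 kg + 7,430 kg + 2,710 kg + 950 kg = 18,300 kg (under)
Q2 2031–Q3 2032: 3,640 kg + 2,320 kg + 7,430 kg + 2,710 kg + 950 kg + 6,350 kg = 23,400 kg (under)
Q3 2031–Q4 2032: 2,320 kg + 7,430 kg + 2,710 kg + 950 kg + 6,350 kg + 2,260 kg = 22,020 kg (under)
No window exceeds 23,800 kg.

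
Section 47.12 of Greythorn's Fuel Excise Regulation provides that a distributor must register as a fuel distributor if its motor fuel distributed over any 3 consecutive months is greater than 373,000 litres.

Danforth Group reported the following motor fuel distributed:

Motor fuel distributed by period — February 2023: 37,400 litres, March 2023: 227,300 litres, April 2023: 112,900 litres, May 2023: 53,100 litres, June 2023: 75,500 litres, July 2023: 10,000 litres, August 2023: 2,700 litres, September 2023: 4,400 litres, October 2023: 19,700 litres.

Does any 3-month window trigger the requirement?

February 2023–April 2023: 37,400 litres + 227,300 litres + 112,900 litres = 377,600 litres (over)
March 2023–May 2023: 227,300 litres + 112,900 litres + 53,100 litres = 393,300 litres (over)
April 2023–June 2023: 112,900 litres + 53,100 litres + 75,500 litres = 241,500 litres (under)
May 2023–July 2023: 53,100 litres + 75,500 litres + 10,000 litres = 138,600 litres (under)
June 2023–August 2023: 75,500 litres + 10,000 litres + 2,700 litres = 88,200 litres (under)
July 2023–September 2023: 10,000 litres + 2,700 litres + 4,400 litres = 17,100 litres (under)
August 2023–October 2023: 2,700 litres + 4,400 litres + 19,700 litres = 26,800 litres (under)
At least one window exceeds 373,000 litres.

Yes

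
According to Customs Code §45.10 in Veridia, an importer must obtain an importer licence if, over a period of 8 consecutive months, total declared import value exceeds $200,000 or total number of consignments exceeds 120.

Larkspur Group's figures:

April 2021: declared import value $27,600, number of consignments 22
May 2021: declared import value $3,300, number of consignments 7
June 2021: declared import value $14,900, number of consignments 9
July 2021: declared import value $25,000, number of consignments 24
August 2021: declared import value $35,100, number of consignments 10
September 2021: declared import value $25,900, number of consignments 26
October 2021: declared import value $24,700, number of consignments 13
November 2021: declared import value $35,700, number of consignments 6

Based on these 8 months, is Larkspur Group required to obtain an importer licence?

No

Total declared import value: $27,600 + $3,300 + $14,900 + $25,000 + $35,100 + $25,900 + $24,700 + $35,700 = $192,200 (≤ $200,000).
Total number of consignments: 22 + 7 + 9 + 24 + 10 + 26 + 13 + 6 = 117 (≤ 120).
The test is 'or': neither threshold is exceeded.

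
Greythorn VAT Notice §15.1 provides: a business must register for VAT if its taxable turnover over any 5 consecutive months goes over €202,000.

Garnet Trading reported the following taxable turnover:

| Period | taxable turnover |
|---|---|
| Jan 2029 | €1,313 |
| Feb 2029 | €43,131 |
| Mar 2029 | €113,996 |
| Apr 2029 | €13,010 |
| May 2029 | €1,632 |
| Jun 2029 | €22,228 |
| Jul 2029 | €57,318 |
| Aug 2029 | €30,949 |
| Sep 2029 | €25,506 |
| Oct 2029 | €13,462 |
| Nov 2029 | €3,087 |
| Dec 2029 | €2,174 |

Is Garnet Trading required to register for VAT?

Yes

Jan 2029–May 2029: €1,313 + €43,131 + €113,996 + €13,010 + €1,632 = €173,082 (under)
Feb 2029–Jun 2029: €43,131 + €113,996 + €13,010 + €1,632 + €22,228 = €193,997 (under)
Mar 2029–Jul 2029: €113,996 + €13,010 + €1,632 + €22,228 + €57,318 = €208,184 (over)
Apr 2029–Aug 2029: €13,010 + €1,632 + €22,228 + €57,318 + €30,949 = €125,137 (under)
May 2029–Sep 2029: €1,632 + €22,228 + €57,318 + €30,949 + €25,506 = €137,633 (under)
Jun 2029–Oct 2029: €22,228 + €57,318 + €30,949 + €25,506 + €13,462 = €149,463 (under)
Jul 2029–Nov 2029: €57,318 + €30,949 + €25,506 + €13,462 + €3,087 = €130,322 (under)
Aug 2029–Dec 2029: €30,949 + €25,506 + €13,462 + €3,087 + €2,174 = €75,178 (under)
At least one window exceeds €202,000.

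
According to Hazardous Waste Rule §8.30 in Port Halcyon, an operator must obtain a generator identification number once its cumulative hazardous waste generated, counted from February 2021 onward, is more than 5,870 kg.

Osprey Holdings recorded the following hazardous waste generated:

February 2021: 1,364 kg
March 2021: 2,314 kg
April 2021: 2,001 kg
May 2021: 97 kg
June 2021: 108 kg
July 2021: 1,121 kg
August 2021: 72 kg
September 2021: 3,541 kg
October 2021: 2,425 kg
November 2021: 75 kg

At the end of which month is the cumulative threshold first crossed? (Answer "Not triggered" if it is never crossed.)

June 2021

Through February 2021: 1,364 kg
Through March 2021: 3,678 kg
Through April 2021: 5,679 kg
Through May 2021: 5,776 kg
Through June 2021: 5,884 kg ← exceeds threshold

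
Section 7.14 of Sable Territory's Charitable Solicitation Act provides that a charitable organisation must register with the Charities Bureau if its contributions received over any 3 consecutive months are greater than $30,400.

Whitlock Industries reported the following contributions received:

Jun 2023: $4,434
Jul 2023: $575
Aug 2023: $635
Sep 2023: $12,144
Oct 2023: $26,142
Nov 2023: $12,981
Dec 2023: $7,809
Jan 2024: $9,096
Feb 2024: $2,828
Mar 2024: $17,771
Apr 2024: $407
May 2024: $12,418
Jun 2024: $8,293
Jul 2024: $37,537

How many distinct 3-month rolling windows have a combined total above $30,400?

5

Jun 2023–Aug 2023: $4,434 + $575 + $635 = $5,644 (under)
Jul 2023–Sep 2023: $575 + $635 + $12,144 = $13,354 (under)
Aug 2023–Oct 2023: $635 + $12,144 + $26,142 = $38,921 (over)
Sep 2023–Nov 2023: $12,144 + $26,142 + $12,981 = $51,267 (over)
Oct 2023–Dec 2023: $26,142 + $12,981 + $7,809 = $46,932 (over)
Nov 2023–Jan 2024: $12,981 + $7,809 + $9,096 = $29,886 (under)
Dec 2023–Feb 2024: $7,809 + $9,096 + $2,828 = $19,733 (under)
Jan 2024–Mar 2024: $9,096 + $2,828 + $17,771 = $29,695 (under)
Feb 2024–Apr 2024: $2,828 + $17,771 + $407 = $21,006 (under)
Mar 2024–May 2024: $17,771 + $407 + $12,418 = $30,596 (over)
Apr 2024–Jun 2024: $407 + $12,418 + $8,293 = $21,118 (under)
May 2024–Jul 2024: $12,418 + $8,293 + $37,537 = $58,248 (over)
5 windows exceed the threshold.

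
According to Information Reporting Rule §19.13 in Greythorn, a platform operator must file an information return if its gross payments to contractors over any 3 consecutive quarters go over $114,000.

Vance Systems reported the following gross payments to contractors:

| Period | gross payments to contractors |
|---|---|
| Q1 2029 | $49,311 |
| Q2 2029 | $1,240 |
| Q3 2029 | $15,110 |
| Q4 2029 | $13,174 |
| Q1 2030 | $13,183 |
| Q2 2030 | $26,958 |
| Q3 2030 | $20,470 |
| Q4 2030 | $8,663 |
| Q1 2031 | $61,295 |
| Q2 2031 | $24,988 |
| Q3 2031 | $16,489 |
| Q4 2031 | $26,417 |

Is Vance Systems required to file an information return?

Q1 2029–Q3 2029: $49,311 + $1,240 + $15,110 = $65,661 (under)
Q2 2029–Q4 2029: $1,240 + $15,110 + $13,174 = $29,524 (under)
Q3 2029–Q1 2030: $15,110 + $13,174 + $13,183 = $41,467 (under)
Q4 2029–Q2 2030: $13,174 + $13,183 + $26,958 = $53,315 (under)
Q1 2030–Q3 2030: $13,183 + $26,958 + $20,470 = $60,611 (under)
Q2 2030–Q4 2030: $26,958 + $20,470 + $8,663 = $56,091 (under)
Q3 2030–Q1 2031: $20,470 + $8,663 + $61,295 = $90,428 (under)
Q4 2030–Q2 2031: $8,663 + $61,295 + $24,988 = $94,946 (under)
Q1 2031–Q3 2031: $61,295 + $24,988 + $16,489 = $102,772 (under)
Q2 2031–Q4 2031: $24,988 + $16,489 + $26,417 = $67,894 (under)
No window exceeds $114,000.

No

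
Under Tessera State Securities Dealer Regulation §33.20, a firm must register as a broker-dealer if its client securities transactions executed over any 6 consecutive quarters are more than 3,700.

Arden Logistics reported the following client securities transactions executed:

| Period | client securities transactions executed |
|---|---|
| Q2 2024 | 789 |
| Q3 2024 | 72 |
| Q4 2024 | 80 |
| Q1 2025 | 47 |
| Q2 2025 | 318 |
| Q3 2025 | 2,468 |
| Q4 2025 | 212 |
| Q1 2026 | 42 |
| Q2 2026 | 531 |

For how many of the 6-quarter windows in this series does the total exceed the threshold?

Q2 2024–Q3 2025: 789 + 72 + 80 + 47 + 318 + 2,468 = 3,774 (over)
Q3 2024–Q4 2025: 72 + 80 + 47 + 318 + 2,468 + 212 = 3,197 (under)
Q4 2024–Q1 2026: 80 + 47 + 318 + 2,468 + 212 + 42 = 3,167 (under)
Q1 2025–Q2 2026: 47 + 318 + 2,468 + 212 + 42 + 531 = 3,618 (under)
1 window exceeds the threshold.

1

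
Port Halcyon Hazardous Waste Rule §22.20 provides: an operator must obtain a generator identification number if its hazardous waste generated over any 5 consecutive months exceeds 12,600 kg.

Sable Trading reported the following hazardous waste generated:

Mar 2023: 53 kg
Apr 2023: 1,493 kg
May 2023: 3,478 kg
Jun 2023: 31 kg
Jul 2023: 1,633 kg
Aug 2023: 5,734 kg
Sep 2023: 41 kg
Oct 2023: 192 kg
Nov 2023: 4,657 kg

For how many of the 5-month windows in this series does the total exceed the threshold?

0

Mar 2023–Jul 2023: 53 kg + 1,493 kg + 3,478 kg + 31 kg + 1,633 kg = 6,688 kg (under)
Apr 2023–Aug 2023: 1,493 kg + 3,478 kg + 31 kg + 1,633 kg + 5,734 kg = 12,369 kg (under)
May 2023–Sep 2023: 3,478 kg + 31 kg + 1,633 kg + 5,734 kg + 41 kg = 10,917 kg (under)
Jun 2023–Oct 2023: 31 kg + 1,633 kg + 5,734 kg + 41 kg + 192 kg = 7,631 kg (under)
Jul 2023–Nov 2023: 1,633 kg + 5,734 kg + 41 kg + 192 kg + 4,657 kg = 12,257 kg (under)
0 windows exceed the threshold.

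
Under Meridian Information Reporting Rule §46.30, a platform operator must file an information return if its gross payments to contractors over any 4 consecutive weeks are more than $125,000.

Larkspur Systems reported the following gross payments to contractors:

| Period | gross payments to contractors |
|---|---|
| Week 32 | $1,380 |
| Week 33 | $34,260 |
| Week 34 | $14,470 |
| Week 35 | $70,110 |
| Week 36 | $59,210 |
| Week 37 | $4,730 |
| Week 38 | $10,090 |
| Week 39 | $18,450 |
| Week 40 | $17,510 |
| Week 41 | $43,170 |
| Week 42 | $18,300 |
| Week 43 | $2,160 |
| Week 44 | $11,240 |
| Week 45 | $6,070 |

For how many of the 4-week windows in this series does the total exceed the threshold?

Week 32–Week 35: $1,380 + $34,260 + $14,470 + $70,110 = $120,220 (under)
Week 33–Week 36: $34,260 + $14,470 + $70,110 + $59,210 = $178,050 (over)
Week 34–Week 37: $14,470 + $70,110 + $59,210 + $4,730 = $148,520 (over)
Week 35–Week 38: $70,110 + $59,210 + $4,730 + $10,090 = $144,140 (over)
Week 36–Week 39: $59,210 + $4,730 + $10,090 + $18,450 = $92,480 (under)
Week 37–Week 40: $4,730 + $10,090 + $18,450 + $17,510 = $50,780 (under)
Week 38–Week 41: $10,090 + $18,450 + $17,510 + $43,170 = $89,220 (under)
Week 39–Week 42: $18,450 + $17,510 + $43,170 + $18,300 = $97,430 (under)
Week 40–Week 43: $17,510 + $43,170 + $18,300 + $2,160 = $81,140 (under)
Week 41–Week 44: $43,170 + $18,300 + $2,160 + $11,240 = $74,870 (under)
Week 42–Week 45: $18,300 + $2,160 + $11,240 + $6,070 = $37,770 (under)
3 windows exceed the threshold.

3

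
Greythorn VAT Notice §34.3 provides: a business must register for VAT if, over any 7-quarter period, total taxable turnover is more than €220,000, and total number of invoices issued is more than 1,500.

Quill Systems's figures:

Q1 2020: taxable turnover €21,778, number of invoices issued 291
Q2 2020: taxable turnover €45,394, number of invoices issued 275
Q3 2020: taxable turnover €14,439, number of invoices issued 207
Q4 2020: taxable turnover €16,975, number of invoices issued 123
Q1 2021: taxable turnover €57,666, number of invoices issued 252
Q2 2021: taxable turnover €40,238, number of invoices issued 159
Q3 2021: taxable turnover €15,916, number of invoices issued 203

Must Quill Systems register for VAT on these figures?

No

Total taxable turnover: €21,778 + €45,394 + €14,439 + €16,975 + €57,666 + €40,238 + €15,916 = €212,406 (≤ €220,000).
Total number of invoices issued: 291 + 275 + 207 + 123 + 252 + 159 + 203 = 1,510 (> 1,500).
The test is 'and': the rule requires both, and at least one is not exceeded.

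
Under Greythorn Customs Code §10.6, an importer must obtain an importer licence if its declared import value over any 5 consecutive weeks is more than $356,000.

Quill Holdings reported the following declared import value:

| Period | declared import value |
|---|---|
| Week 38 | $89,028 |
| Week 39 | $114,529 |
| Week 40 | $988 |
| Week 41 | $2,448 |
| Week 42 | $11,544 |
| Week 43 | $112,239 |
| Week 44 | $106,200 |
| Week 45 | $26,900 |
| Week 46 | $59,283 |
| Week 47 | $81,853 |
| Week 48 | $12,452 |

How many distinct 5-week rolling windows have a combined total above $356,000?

Week 38–Week 42: $89,028 + $114,529 + $988 + $2,448 + $11,544 = $218,537 (under)
Week 39–Week 43: $114,529 + $988 + $2,448 + $11,544 + $112,239 = $241,748 (under)
Week 40–Week 44: $988 + $2,448 + $11,544 + $112,239 + $106,200 = $233,419 (under)
Week 41–Week 45: $2,448 + $11,544 + $112,239 + $106,200 + $26,900 = $259,331 (under)
Week 42–Week 46: $11,544 + $112,239 + $106,200 + $26,900 + $59,283 = $316,166 (under)
Week 43–Week 47: $112,239 + $106,200 + $26,900 + $59,283 + $81,853 = $386,475 (over)
Week 44–Week 48: $106,200 + $26,900 + $59,283 + $81,853 + $12,452 = $286,688 (under)
1 window exceeds the threshold.

1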